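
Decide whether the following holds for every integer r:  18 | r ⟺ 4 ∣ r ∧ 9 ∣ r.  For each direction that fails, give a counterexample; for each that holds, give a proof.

The forward direction fails; the converse holds.

(⟸) Suppose 4 ∣ r and 9 ∣ r. Any common multiple of 4 and 9 is a multiple of their lcm; here gcd(4, 9) = 1, so lcm(4, 9) = 4·9 = 36, so 36 ∣ r. Since 18 ∣ 36, it follows that 18 ∣ r.

(⟹) This fails: take r = 18. Certainly 18 ∣ 18, but 4 ∤ 18.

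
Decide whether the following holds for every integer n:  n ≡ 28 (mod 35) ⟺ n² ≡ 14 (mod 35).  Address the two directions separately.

Not equivalent: only (⇒) holds.

(→) Suppose n ≡ 28 (mod 35). Write n = 35j + 28. Then (35j + 28)² = 1225j² + 1960j + 784 = 35(35j² + 56j + 22) + 14, so n² ≡ 14 (mod 35).

(←) This fails: take n = 7. Then 7² = 49 ≡ 14 (mod 35), yet 7 ≡ 7 (mod 35), not 28.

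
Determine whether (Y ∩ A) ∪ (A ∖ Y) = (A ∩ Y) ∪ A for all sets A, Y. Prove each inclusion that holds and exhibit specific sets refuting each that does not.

(⊆) Let x ∈ (Y ∩ A) ∪ (A ∖ Y). Then either x ∈ A and x ∉ Y; or x ∈ A ∩ Y. In each case x ∈ (A ∩ Y) ∪ A, so (Y ∩ A) ∪ (A ∖ Y) ⊆ (A ∩ Y) ∪ A.

(⊇) Let x ∈ (A ∩ Y) ∪ A. Then either x ∈ A and x ∉ Y; or x ∈ A ∩ Y. In each case x ∈ (Y ∩ A) ∪ (A ∖ Y), so (A ∩ Y) ∪ A ⊆ (Y ∩ A) ∪ (A ∖ Y).

The two sets are equal.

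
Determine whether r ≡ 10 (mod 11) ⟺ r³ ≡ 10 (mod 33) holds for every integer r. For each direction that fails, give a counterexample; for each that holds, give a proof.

Only the reverse direction holds.

[⇒] This fails: take r = 21. Then 21 ≡ 10 (mod 11), but 21³ = 9261 ≡ 21 (mod 33), not 10.

[⇐] Conversely, the residues r modulo 33 with r³ ≡ 10 (mod 33) are exactly {10}, and each is ≡ 10 (mod 11).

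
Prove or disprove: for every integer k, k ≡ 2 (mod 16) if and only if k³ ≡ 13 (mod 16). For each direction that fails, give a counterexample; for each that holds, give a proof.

[⇒] This fails: take k = 2. Then 2 ≡ 2 (mod 16), but 2³ = 8 ≡ 8 (mod 16), not 13.

[⇐] This fails: take k = 5. Then 5³ = 125 ≡ 13 (mod 16), yet 5 ≡ 5 (mod 16), not 2.

Both directions fail.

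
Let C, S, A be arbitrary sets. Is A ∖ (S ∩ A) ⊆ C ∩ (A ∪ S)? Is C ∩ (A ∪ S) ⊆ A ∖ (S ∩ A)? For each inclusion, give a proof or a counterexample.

(⊆) This inclusion fails. Take C = ∅, S = ∅, A = {1}; then 1 ∈ A ∖ (S ∩ A) but 1 ∉ C ∩ (A ∪ S).

(⊇) This inclusion fails. Take C = {1}, S = {1}, A = ∅; then 1 ∈ C ∩ (A ∪ S) but 1 ∉ A ∖ (S ∩ A).

(⊆) fails and (⊇) fails.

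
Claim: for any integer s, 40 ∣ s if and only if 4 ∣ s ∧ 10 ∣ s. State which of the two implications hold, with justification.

(→) If 40 ∣ s, write s = 40q. Since 40 = 10·4, s = 4·(10q), so 4 ∣ s; and since 40 = 4·10, s = 10·(4q), so 10 ∣ s.

(←) This fails: take s = 20. Both 4 ∣ 20 and 10 ∣ 20, yet 20 is not a multiple of 40 (since 20 = 0·40 + 20), so 40 ∤ 20.

Only the forward direction holds.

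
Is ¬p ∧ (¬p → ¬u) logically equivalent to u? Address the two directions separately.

(→) This fails. Under u = F, p = F, the left side is true but the right side is false.

(←) This fails. Under u = T, p = F, the left side is false but the right side is true.

(⇒) fails and (⇐) fails.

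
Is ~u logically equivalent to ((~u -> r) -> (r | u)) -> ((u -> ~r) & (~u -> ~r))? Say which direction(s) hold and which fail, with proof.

Both directions fail.

(⟹) This fails. Under u = F, r = T, the left side is true but the right side is false.

(⟸) This fails. Under u = T, r = F, the left side is false but the right side is true.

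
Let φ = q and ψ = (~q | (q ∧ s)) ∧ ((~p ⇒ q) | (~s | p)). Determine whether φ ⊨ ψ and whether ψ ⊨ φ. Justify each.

(⇒) fails and (⇐) fails.

[⇒] This fails. Under p = F, q = T, s = F, the left side is true but the right side is false.

[⇐] This fails. Under p = F, q = F, s = F, the left side is false but the right side is true.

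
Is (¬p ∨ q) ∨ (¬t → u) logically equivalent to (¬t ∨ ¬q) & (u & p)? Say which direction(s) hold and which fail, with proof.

(←) Assume the antecedent. If t is true, (¬p ∨ q) ∨ (¬t → u) reduces to true regardless of the other variables. If t is false, the antecedent forces (p = T, t = F, q = F, u = T) or (p = T, t = F, q = T, u = T), and (¬p ∨ q) ∨ (¬t → u) holds there. Either way (¬p ∨ q) ∨ (¬t → u) holds.

(→) This fails. Under p = F, t = F, q = F, u = F, the left side is true but the right side is false.

Only the reverse direction holds.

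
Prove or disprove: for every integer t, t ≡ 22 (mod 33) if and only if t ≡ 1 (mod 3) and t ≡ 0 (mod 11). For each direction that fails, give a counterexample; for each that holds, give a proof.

Forward direction. Suppose t ≡ 22 (mod 33); write t = 33j + 22. Since 3 ∣ 33, reducing mod 3 gives t ≡ 22 ≡ 1 (mod 3); since 11 ∣ 33, reducing mod 11 gives t ≡ 22 ≡ 0 (mod 11).

Converse. If t ≡ 1 (mod 3) and t ≡ 0 (mod 11), then by the Chinese remainder theorem t ≡ 22 (mod 33). This is exactly t ≡ 22 (mod 33).

Equivalent; both directions hold.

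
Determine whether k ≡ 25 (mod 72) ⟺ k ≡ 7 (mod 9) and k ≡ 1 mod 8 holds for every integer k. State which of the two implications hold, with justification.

Both directions hold; the statement is true.

(→) Suppose k ≡ 25 (mod 72); write k = 72j + 25. Since 9 ∣ 72, reducing mod 9 gives k ≡ 25 ≡ 7 (mod 9); since 8 ∣ 72, reducing mod 8 gives k ≡ 25 ≡ 1 (mod 8).

(←) Conversely, if k ≡ 7 (mod 9) and k ≡ 1 (mod 8), then by the Chinese remainder theorem k ≡ 25 (mod 72). This is exactly k ≡ 25 (mod 72).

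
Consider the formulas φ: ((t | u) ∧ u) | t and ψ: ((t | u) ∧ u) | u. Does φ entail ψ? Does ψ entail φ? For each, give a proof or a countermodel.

(⟹) This fails. Under t = T, u = F, the left side is true but the right side is false.

(⟸) Assume the antecedent. If t is true, ((t | u) ∧ u) | t reduces to true regardless of the other variables. If t is false, the antecedent forces (t = F, u = T), and ((t | u) ∧ u) | t holds there. Either way ((t | u) ∧ u) | t holds.

Only the reverse direction holds.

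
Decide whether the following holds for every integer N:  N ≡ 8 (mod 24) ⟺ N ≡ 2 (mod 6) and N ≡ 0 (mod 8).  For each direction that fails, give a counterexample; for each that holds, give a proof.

Forward direction. Suppose N ≡ 8 (mod 24); write N = 24j + 8. Since 6 ∣ 24, reducing mod 6 gives N ≡ 8 ≡ 2 (mod 6); since 8 ∣ 24, reducing mod 8 gives N ≡ 8 ≡ 0 (mod 8).

Converse. If N ≡ 2 (mod 6) and N ≡ 0 (mod 8), then by the Chinese remainder theorem N ≡ 8 (mod 24). This is exactly N ≡ 8 (mod 24).

The biconditional holds.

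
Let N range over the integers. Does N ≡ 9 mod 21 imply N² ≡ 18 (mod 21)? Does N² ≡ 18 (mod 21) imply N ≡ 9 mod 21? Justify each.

Only the forward implication holds.

[⇒] Suppose N ≡ 9 mod 21. Write N = 21j + 9. Then (21j + 9)² = 441j² + 378j + 81 = 21(21j² + 18j + 3) + 18, so N² ≡ 18 (mod 21).

[⇐] This fails: take N = 12. Then 12² = 144 ≡ 18 (mod 21), yet 12 ≡ 12 (mod 21), not 9.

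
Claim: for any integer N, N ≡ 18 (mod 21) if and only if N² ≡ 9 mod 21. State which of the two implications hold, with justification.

(⟹) Suppose N ≡ 18 (mod 21). Write N = 21j + 18. Then (21j + 18)² = 441j² + 756j + 324 = 21(21j² + 36j + 15) + 9, so N² ≡ 9 (mod 21).

(⟸) This fails: take N = 3. Then 3² = 9 ≡ 9 (mod 21), yet 3 ≡ 3 (mod 21), not 18.

(⇒) holds; (⇐) fails.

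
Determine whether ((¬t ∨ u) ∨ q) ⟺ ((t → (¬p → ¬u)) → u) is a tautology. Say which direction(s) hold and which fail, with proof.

Only the converse holds.

[⇐] Assume the antecedent. If u is true, (¬t ∨ u) ∨ q reduces to true regardless of the other variables. If u is false, the antecedent cannot hold. Either way (¬t ∨ u) ∨ q holds.

[⇒] This fails. Under q = F, p = F, u = F, t = F, the left side is true but the right side is false.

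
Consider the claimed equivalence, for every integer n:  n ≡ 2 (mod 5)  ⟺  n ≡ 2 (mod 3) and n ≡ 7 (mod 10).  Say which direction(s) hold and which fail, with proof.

Only the converse holds.

Forward direction. This fails: n = 2 gives 2 ≡ 2 (mod 5) but 2 ≡ 2 (mod 10), so the conjunction on the right does not hold.

Converse. If n ≡ 2 (mod 3) and n ≡ 7 (mod 10), then by the Chinese remainder theorem n ≡ 17 (mod 30). Since 17 ≡ 2 (mod 5) and 5 ∣ 30, we get n ≡ 2 (mod 5).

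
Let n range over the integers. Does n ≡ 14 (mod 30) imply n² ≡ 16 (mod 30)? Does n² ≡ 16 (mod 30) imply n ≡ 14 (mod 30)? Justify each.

(⇒) holds; (⇐) fails.

Forward direction. Suppose n ≡ 14 (mod 30). Write n = 30j + 14. Then (30j + 14)² = 900j² + 840j + 196 = 30(30j² + 28j + 6) + 16, so n² ≡ 16 (mod 30).

Converse. This fails: take n = 4. Then 4² = 16 ≡ 16 (mod 30), yet 4 ≡ 4 (mod 30), not 14.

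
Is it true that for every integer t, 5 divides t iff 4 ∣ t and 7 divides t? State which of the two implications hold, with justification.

(⇒) fails and (⇐) fails.

(→) This fails: take t = 5. Certainly 5 ∣ 5, but 4 ∤ 5.

(←) This fails: take t = 28. Both 4 ∣ 28 and 7 ∣ 28, yet 28 is not a multiple of 5 (since 28 = 5·5 + 3), so 5 ∤ 28.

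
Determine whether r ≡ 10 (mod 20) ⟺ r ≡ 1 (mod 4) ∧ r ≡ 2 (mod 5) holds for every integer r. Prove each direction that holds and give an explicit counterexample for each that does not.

Neither implication holds.

Forward direction. This fails: r = 10 gives 10 ≡ 10 (mod 20) but 10 ≡ 2 (mod 4), so the conjunction on the right does not hold.

Converse. This fails: r = 17 satisfies both congruences on the right (17 ≡ 1 mod 4 and 17 ≡ 2 mod 5) yet 17 ≡ 17 (mod 20), not 10.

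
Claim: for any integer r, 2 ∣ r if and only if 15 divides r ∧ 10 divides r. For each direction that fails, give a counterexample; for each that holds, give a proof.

The forward direction fails; the converse holds.

(⇒) This fails: take r = 2. Certainly 2 ∣ 2, but 15 ∤ 2.

(⇐) Suppose 15 ∣ r and 10 ∣ r. Any common multiple of 15 and 10 is a multiple of their lcm; here lcm(15, 10) = 15·10/gcd(15, 10) = 150/5 = 30, so 30 ∣ r. Since 2 ∣ 30, it follows that 2 ∣ r.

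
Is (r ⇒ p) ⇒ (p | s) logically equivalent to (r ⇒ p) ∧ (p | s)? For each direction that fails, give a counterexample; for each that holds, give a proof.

(⇒) This fails. Under r = T, p = F, s = F, the left side is true but the right side is false.

(⇐) Assume the antecedent. If p is true, (r ⇒ p) ⇒ (p | s) reduces to true regardless of the other variables. If p is false, the antecedent forces (r = F, p = F, s = T), and (r ⇒ p) ⇒ (p | s) holds there. Either way (r ⇒ p) ⇒ (p | s) holds.

Not equivalent: only (⇐) holds.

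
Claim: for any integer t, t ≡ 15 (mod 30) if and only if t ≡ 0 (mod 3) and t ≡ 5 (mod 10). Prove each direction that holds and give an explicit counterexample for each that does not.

Both implications hold.

[⇒] Suppose t ≡ 15 (mod 30); write t = 30j + 15. Since 3 ∣ 30, reducing mod 3 gives t ≡ 15 ≡ 0 (mod 3); since 10 ∣ 30, reducing mod 10 gives t ≡ 15 ≡ 5 (mod 10).

[⇐] Conversely, if t ≡ 0 (mod 3) and t ≡ 5 (mod 10), then by the Chinese remainder theorem t ≡ 15 (mod 30). This is exactly t ≡ 15 (mod 30).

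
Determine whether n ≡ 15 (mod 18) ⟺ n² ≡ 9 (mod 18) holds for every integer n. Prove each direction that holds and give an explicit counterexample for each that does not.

The forward direction holds; the converse fails.

[⇒] Suppose n ≡ 15 (mod 18). Write n = 18j + 15. Then (18j + 15)² = 324j² + 540j + 225 = 18(18j² + 30j + 12) + 9, so n² ≡ 9 (mod 18).

[⇐] This fails: take n = 3. Then 3² = 9 ≡ 9 (mod 18), yet 3 ≡ 3 (mod 18), not 15.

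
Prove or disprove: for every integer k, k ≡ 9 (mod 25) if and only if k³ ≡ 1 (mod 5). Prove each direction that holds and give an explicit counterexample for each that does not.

Neither implication holds.

(→) This fails: take k = 9. Then 9 ≡ 9 (mod 25), but 9³ = 729 ≡ 4 (mod 5), not 1.

(←) This fails: take k = 1. Then 1³ = 1 ≡ 1 (mod 5), yet 1 ≡ 1 (mod 25), not 9.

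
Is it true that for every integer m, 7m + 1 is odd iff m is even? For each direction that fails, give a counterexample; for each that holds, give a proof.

The biconditional holds.

(→) Suppose 7m + 1 is odd. Since 7 is odd, 7m and m have the same parity, so 7m + 1 ≡ m + 1 (mod 2). As 1 is odd, 7m + 1 is odd exactly when m is even. Thus m is even.

(←) Conversely, suppose m is even; write m = 2j. Then 7m + 1 = 7·(2j) + 1 = 2·7j + 1, which is odd.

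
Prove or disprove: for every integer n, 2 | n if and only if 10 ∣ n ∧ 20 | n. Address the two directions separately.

(⟹) This fails: take n = 2. Certainly 2 ∣ 2, but 10 ∤ 2.

(⟸) Suppose 10 ∣ n and 20 ∣ n. Any common multiple of 10 and 20 is a multiple of their lcm; here lcm(10, 20) = 10·20/gcd(10, 20) = 200/10 = 20, so 20 ∣ n. Since 2 ∣ 20, it follows that 2 ∣ n.

Only the converse holds.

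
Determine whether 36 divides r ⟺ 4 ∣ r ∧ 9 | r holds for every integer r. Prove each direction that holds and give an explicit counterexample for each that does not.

The biconditional holds.

Forward direction. If 36 ∣ r, write r = 36q. Since 36 = 9·4, r = 4·(9q), so 4 ∣ r; and since 36 = 4·9, r = 9·(4q), so 9 ∣ r.

Converse. Suppose 4 ∣ r and 9 ∣ r. Any common multiple of 4 and 9 is a multiple of their lcm; here gcd(4, 9) = 1, so lcm(4, 9) = 4·9 = 36, so 36 ∣ r.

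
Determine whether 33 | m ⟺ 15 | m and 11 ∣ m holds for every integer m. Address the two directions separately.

[⇒] This fails: take m = 33. Certainly 33 ∣ 33, but 15 ∤ 33.

[⇐] Suppose 15 ∣ m and 11 ∣ m. Any common multiple of 15 and 11 is a multiple of their lcm; here gcd(15, 11) = 1, so lcm(15, 11) = 15·11 = 165, so 165 ∣ m. Since 33 ∣ 165, it follows that 33 ∣ m.

Not equivalent: only (⇐) holds.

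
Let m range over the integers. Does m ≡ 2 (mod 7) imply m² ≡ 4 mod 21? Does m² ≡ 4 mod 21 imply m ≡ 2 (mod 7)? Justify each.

Forward direction. This fails: take m = 9. Then 9 ≡ 2 (mod 7), but 9² = 81 ≡ 18 (mod 21), not 4.

Converse. This fails: take m = 5. Then 5² = 25 ≡ 4 (mod 21), yet 5 ≡ 5 (mod 7), not 2.

Neither implication holds.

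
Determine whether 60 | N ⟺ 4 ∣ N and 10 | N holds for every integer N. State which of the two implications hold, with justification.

(⇐) This fails: take N = 20. Both 4 ∣ 20 and 10 ∣ 20, yet 20 is not a multiple of 60 (since 20 = 0·60 + 20), so 60 ∤ 20.

(⇒) If 60 ∣ N, write N = 60q. Since 60 = 15·4, N = 4·(15q), so 4 ∣ N; and since 60 = 6·10, N = 10·(6q), so 10 ∣ N.

(⇒) holds; (⇐) fails.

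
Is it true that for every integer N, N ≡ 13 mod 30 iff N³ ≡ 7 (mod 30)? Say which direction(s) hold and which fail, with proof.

[⇒] Suppose N ≡ 13 mod 30. Write N = 30j + 13. Then (30j + 13)³ = 27000j³ + 35100j² + 15210j + 2197 = 30(900j³ + 1170j² + 507j + 73) + 7, so N³ ≡ 7 (mod 30).

[⇐] Conversely, suppose N³ ≡ 7 (mod 30). The only residue r in {0, …, 29} with r³ ≡ 7 (mod 30) is r = 13, so N ≡ 13 (mod 30).

Both implications hold.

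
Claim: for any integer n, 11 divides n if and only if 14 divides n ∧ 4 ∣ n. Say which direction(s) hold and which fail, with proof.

Neither direction holds.

[⇒] This fails: take n = 11. Certainly 11 ∣ 11, but 14 ∤ 11.

[⇐] This fails: take n = 28. Both 14 ∣ 28 and 4 ∣ 28, yet 28 is not a multiple of 11 (since 28 = 2·11 + 6), so 11 ∤ 28.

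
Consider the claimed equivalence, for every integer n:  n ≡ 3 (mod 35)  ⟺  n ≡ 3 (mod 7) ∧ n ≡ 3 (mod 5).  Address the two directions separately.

(⟹) Suppose n ≡ 3 (mod 35); write n = 35j + 3. Since 7 ∣ 35, reducing mod 7 gives n ≡ 3 (mod 7); since 5 ∣ 35, reducing mod 5 gives n ≡ 3 (mod 5).

(⟸) Conversely, if n ≡ 3 (mod 7) and n ≡ 3 (mod 5), then by the Chinese remainder theorem n ≡ 3 (mod 35). This is exactly n ≡ 3 (mod 35).

Both directions hold; the statement is true.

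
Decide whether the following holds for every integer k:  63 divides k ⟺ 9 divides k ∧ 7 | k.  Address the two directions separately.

(→) If 63 ∣ k, write k = 63q. Since 63 = 7·9, k = 9·(7q), so 9 ∣ k; and since 63 = 9·7, k = 7·(9q), so 7 ∣ k.

(←) Suppose 9 ∣ k and 7 ∣ k. Any common multiple of 9 and 7 is a multiple of their lcm; here gcd(9, 7) = 1, so lcm(9, 7) = 9·7 = 63, so 63 ∣ k.

The biconditional holds.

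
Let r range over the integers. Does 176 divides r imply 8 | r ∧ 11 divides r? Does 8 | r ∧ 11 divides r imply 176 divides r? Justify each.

(⟹) If 176 ∣ r, write r = 176q. Since 176 = 22·8, r = 8·(22q), so 8 ∣ r; and since 176 = 16·11, r = 11·(16q), so 11 ∣ r.

(⟸) This fails: take r = 88. Both 8 ∣ 88 and 11 ∣ 88, yet 88 is not a multiple of 176 (since 88 = 0·176 + 88), so 176 ∤ 88.

Only the forward implication holds.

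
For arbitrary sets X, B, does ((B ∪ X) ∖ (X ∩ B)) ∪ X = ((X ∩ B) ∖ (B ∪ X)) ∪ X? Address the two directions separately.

(⊆) This inclusion fails. Take X = ∅, B = {1}; then 1 ∈ ((B ∪ X) ∖ (X ∩ B)) ∪ X but 1 ∉ ((X ∩ B) ∖ (B ∪ X)) ∪ X.

(⊇) Let x ∈ ((X ∩ B) ∖ (B ∪ X)) ∪ X. Then either x ∈ X and x ∉ B; or x ∈ X ∩ B. In each case x ∈ ((B ∪ X) ∖ (X ∩ B)) ∪ X, so ((X ∩ B) ∖ (B ∪ X)) ∪ X ⊆ ((B ∪ X) ∖ (X ∩ B)) ∪ X.

(⊆) fails; (⊇) holds.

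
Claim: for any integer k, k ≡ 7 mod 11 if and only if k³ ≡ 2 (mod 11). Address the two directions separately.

(⟸) For the converse, argue contrapositively. If k ≢ 7 (mod 11), then k is congruent to one of 0, 1, 2, 3, 4, 5, 6, 8, 9, 10 modulo 11, and these give k³ ≡ 0, 1, 8, 5, 9, 4, 7, 6, 3, 10 respectively — never 2.

(⟹) Suppose k ≡ 7 mod 11. Write k = 11j + 7. Then (11j + 7)³ = 1331j³ + 2541j² + 1617j + 343 = 11(121j³ + 231j² + 147j + 31) + 2, so k³ ≡ 2 (mod 11).

Both implications hold.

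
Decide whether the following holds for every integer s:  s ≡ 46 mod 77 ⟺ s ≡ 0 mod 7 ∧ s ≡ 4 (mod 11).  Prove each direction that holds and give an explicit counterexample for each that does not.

Both directions fail.

(→) This fails: s = 46 gives 46 ≡ 46 (mod 77) but 46 ≡ 4 (mod 7), so the conjunction on the right does not hold.

(←) This fails: s = 70 satisfies both congruences on the right (70 ≡ 0 mod 7 and 70 ≡ 4 mod 11) yet 70 ≡ 70 (mod 77), not 46.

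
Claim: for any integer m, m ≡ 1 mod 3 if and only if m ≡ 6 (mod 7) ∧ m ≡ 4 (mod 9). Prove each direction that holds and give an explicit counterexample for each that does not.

Converse. If m ≡ 6 (mod 7) and m ≡ 4 (mod 9), then by the Chinese remainder theorem m ≡ 13 (mod 63). Since 13 ≡ 1 (mod 3) and 3 ∣ 63, we get m ≡ 1 (mod 3).

Forward direction. This fails: m = 1 gives 1 ≡ 1 (mod 3) but 1 ≡ 1 (mod 7), so the conjunction on the right does not hold.

(⇒) fails; (⇐) holds.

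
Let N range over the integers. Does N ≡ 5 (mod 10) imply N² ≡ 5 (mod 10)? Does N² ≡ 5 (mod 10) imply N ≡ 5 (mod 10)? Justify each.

[⇒] Suppose N ≡ 5 (mod 10). Write N = 10j + 5. Then (10j + 5)² = 100j² + 100j + 25 = 10(10j² + 10j + 2) + 5, so N² ≡ 5 (mod 10).

[⇐] Conversely, suppose N² ≡ 5 (mod 10). The only residue r in {0, …, 9} with r² ≡ 5 (mod 10) is r = 5, so N ≡ 5 (mod 10).

The biconditional holds.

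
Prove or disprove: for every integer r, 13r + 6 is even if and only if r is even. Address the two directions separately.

[⇒] Suppose 13r + 6 is even. Since 13 is odd, 13r and r have the same parity, so 13r + 6 ≡ r + 6 (mod 2). As 6 is even, 13r + 6 is even exactly when r is even. Thus r is even.

[⇐] Conversely, suppose r is even; write r = 2j. Then 13r + 6 = 13·(2j) + 6 = 2·13j + 6, which is even.

Both directions hold.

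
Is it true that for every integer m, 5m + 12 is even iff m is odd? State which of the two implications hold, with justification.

(→) This fails: m = 2 gives 5m + 12 = 22, which is even, but 2 is even, not odd.

(←) This also fails: m = 5 is odd, but 5m + 12 = 37 is odd, not even.

(⇒) fails and (⇐) fails.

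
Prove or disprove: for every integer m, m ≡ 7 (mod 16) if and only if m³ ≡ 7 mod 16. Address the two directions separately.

Equivalent; both directions hold.

Forward direction. Suppose m ≡ 7 (mod 16). Write m = 16j + 7. Then (16j + 7)³ = 4096j³ + 5376j² + 2352j + 343 = 16(256j³ + 336j² + 147j + 21) + 7, so m³ ≡ 7 (mod 16).

Converse. Suppose m³ ≡ 7 (mod 16). The only residue r in {0, …, 15} with r³ ≡ 7 (mod 16) is r = 7, so m ≡ 7 (mod 16).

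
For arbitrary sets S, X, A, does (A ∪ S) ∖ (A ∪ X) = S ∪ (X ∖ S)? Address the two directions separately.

(⟹) Let x ∈ (A ∪ S) ∖ (A ∪ X). Then x ∈ S and x ∉ X, A, from which x ∈ S ∪ (X ∖ S).

(⟸) This inclusion fails. Take S = ∅, X = {1}, A = ∅; then 1 ∈ S ∪ (X ∖ S) but 1 ∉ (A ∪ S) ∖ (A ∪ X).

(⊆) holds; (⊇) fails.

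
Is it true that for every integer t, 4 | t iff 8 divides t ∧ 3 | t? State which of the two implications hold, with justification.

(→) This fails: take t = 4. Certainly 4 ∣ 4, but 8 ∤ 4.

(←) Suppose 8 ∣ t and 3 ∣ t. Any common multiple of 8 and 3 is a multiple of their lcm; here gcd(8, 3) = 1, so lcm(8, 3) = 8·3 = 24, so 24 ∣ t. Since 4 ∣ 24, it follows that 4 ∣ t.

Only the reverse direction holds.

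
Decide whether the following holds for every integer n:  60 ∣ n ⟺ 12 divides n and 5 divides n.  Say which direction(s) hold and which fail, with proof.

Both implications hold.

(⟸) Suppose 12 ∣ n and 5 ∣ n. Any common multiple of 12 and 5 is a multiple of their lcm; here gcd(12, 5) = 1, so lcm(12, 5) = 12·5 = 60, so 60 ∣ n.

(⟹) If 60 ∣ n, write n = 60q. Since 60 = 5·12, n = 12·(5q), so 12 ∣ n; and since 60 = 12·5, n = 5·(12q), so 5 ∣ n.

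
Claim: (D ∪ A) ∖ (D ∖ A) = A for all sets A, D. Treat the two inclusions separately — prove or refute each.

Both inclusions hold; the sets are equal.

Forward inclusion. Let x ∈ (D ∪ A) ∖ (D ∖ A). Then either x ∈ A and x ∉ D; or x ∈ A ∩ D. In each case x ∈ A, so (D ∪ A) ∖ (D ∖ A) ⊆ A.

Reverse inclusion. Let x ∈ A. Then either x ∈ A and x ∉ D; or x ∈ A ∩ D. In each case x ∈ (D ∪ A) ∖ (D ∖ A), so A ⊆ (D ∪ A) ∖ (D ∖ A).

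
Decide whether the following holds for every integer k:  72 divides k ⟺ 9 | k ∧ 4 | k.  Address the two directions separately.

Not equivalent: only (⇒) holds.

(⟹) If 72 ∣ k, write k = 72q. Since 72 = 8·9, k = 9·(8q), so 9 ∣ k; and since 72 = 18·4, k = 4·(18q), so 4 ∣ k.

(⟸) This fails: take k = 36. Both 9 ∣ 36 and 4 ∣ 36, yet 36 is not a multiple of 72 (since 36 = 0·72 + 36), so 72 ∤ 36.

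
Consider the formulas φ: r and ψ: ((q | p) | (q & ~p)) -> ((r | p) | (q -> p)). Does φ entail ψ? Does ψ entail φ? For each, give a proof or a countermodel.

(⇒) Assume the antecedent. If p is true, the consequent reduces to true regardless of the other variables. If p is false, the antecedent forces (p = F, r = T, q = F) or (p = F, r = T, q = T), and the consequent holds there. Either way the consequent holds.

(⇐) This fails. Under p = F, r = F, q = F, the left side is false but the right side is true.

The forward direction holds; the converse fails.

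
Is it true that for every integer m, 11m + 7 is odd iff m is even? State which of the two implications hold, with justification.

(⇒) Suppose 11m + 7 is odd. Since 11 is odd, 11m and m have the same parity, so 11m + 7 ≡ m + 7 (mod 2). As 7 is odd, 11m + 7 is odd exactly when m is even. Thus m is even.

(⇐) Conversely, suppose m is even; write m = 2j. Then 11m + 7 = 11·(2j) + 7 = 2·11j + 7, which is odd.

The biconditional holds.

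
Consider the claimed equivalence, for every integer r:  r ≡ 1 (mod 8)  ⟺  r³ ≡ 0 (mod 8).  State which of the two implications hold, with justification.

[⇒] This fails: take r = 1. Then 1 ≡ 1 (mod 8), but 1³ = 1 ≡ 1 (mod 8), not 0.

[⇐] This fails: take r = 0. Then 0³ = 0 ≡ 0 (mod 8), yet 0 ≡ 0 (mod 8), not 1.

Both directions fail.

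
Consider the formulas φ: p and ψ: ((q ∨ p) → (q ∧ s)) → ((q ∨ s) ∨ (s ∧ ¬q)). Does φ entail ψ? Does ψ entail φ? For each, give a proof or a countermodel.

The forward direction holds; the converse fails.

(→) Assume the antecedent. If q is true, the consequent reduces to true regardless of the other variables. If q is false, the antecedent forces (q = F, s = F, p = T) or (q = F, s = T, p = T), and the consequent holds there. Either way the consequent holds.

(←) This fails. Under q = T, s = F, p = F, the left side is false but the right side is true.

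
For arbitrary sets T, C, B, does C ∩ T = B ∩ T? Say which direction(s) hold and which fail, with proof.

(⟹) This inclusion fails. Take T = {1}, C = {1}, B = ∅; then 1 ∈ C ∩ T but 1 ∉ B ∩ T.

(⟸) This inclusion fails. Take T = {1}, C = ∅, B = {1}; then 1 ∈ B ∩ T but 1 ∉ C ∩ T.

Neither inclusion holds.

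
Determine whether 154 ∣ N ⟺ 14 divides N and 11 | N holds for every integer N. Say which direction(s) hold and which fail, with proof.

Forward direction. If 154 ∣ N, write N = 154q. Since 154 = 11·14, N = 14·(11q), so 14 ∣ N; and since 154 = 14·11, N = 11·(14q), so 11 ∣ N.

Converse. Suppose 14 ∣ N and 11 ∣ N. Any common multiple of 14 and 11 is a multiple of their lcm; here gcd(14, 11) = 1, so lcm(14, 11) = 14·11 = 154, so 154 ∣ N.

Both directions hold.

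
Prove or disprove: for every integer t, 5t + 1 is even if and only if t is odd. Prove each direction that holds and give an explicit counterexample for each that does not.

(⇒) Suppose 5t + 1 is even. Since 5 is odd, 5t and t have the same parity, so 5t + 1 ≡ t + 1 (mod 2). As 1 is odd, 5t + 1 is even exactly when t is odd. Thus t is odd.

(⇐) Conversely, suppose t is odd; write t = 2j + 1. Then 5t + 1 = 5·(2j + 1) + 1 = 2·5j + 6, which is even.

Both directions hold.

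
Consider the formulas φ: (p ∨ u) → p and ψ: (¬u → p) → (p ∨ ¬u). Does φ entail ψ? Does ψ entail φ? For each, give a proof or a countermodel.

Converse. Assume the antecedent. If p is true, (p ∨ u) → p reduces to true regardless of the other variables. If p is false, the antecedent forces (p = F, u = F), and (p ∨ u) → p holds there. Either way (p ∨ u) → p holds.

Forward direction. Assume the antecedent. If p is true, (¬u → p) → (p ∨ ¬u) reduces to true regardless of the other variables. If p is false, the antecedent forces (p = F, u = F), and (¬u → p) → (p ∨ ¬u) holds there. Either way (¬u → p) → (p ∨ ¬u) holds.

Equivalent; both directions hold.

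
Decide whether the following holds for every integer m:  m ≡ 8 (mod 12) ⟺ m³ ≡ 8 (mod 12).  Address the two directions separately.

(⟹) Suppose m ≡ 8 (mod 12). Write m = 12j + 8. Then (12j + 8)³ = 1728j³ + 3456j² + 2304j + 512 = 12(144j³ + 288j² + 192j + 42) + 8, so m³ ≡ 8 (mod 12).

(⟸) This fails: take m = 2. Then 2³ = 8 ≡ 8 (mod 12), yet 2 ≡ 2 (mod 12), not 8.

The forward direction holds; the converse fails.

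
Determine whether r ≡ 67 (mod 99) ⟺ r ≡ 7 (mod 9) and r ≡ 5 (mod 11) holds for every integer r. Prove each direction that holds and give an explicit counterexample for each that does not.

Forward direction. This fails: r = 67 gives 67 ≡ 67 (mod 99) but 67 ≡ 4 (mod 9), so the conjunction on the right does not hold.

Converse. This fails: r = 16 satisfies both congruences on the right (16 ≡ 7 mod 9 and 16 ≡ 5 mod 11) yet 16 ≡ 16 (mod 99), not 67.

Both directions fail.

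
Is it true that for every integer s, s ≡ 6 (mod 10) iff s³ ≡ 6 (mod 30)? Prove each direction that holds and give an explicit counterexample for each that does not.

(←) The residues r modulo 30 with r³ ≡ 6 (mod 30) are exactly {6}, and each is ≡ 6 (mod 10).

(→) This fails: take s = 16. Then 16 ≡ 6 (mod 10), but 16³ = 4096 ≡ 16 (mod 30), not 6.

The forward direction fails; the converse holds.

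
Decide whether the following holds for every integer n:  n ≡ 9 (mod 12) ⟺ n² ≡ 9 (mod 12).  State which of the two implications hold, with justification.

Only the forward direction holds.

Forward direction. Suppose n ≡ 9 (mod 12). Write n = 12j + 9. Then (12j + 9)² = 144j² + 216j + 81 = 12(12j² + 18j + 6) + 9, so n² ≡ 9 (mod 12).

Converse. This fails: take n = 3. Then 3² = 9 ≡ 9 (mod 12), yet 3 ≡ 3 (mod 12), not 9.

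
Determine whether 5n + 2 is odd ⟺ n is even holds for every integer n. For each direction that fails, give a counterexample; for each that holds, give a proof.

(⇒) fails and (⇐) fails.

Forward direction. This fails: n = 3 gives 5n + 2 = 17, which is odd, but 3 is odd, not even.

Converse. This also fails: n = 6 is even, but 5n + 2 = 32 is even, not odd.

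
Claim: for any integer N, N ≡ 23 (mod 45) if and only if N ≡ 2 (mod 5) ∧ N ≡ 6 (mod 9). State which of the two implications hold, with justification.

(⇒) This fails: N = 23 gives 23 ≡ 23 (mod 45) but 23 ≡ 3 (mod 5), so the conjunction on the right does not hold.

(⇐) This fails: N = 42 satisfies both congruences on the right (42 ≡ 2 mod 5 and 42 ≡ 6 mod 9) yet 42 ≡ 42 (mod 45), not 23.

Neither direction holds.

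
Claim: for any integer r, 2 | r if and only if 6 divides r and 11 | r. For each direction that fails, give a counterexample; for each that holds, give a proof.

Not equivalent: only (⇐) holds.

[⇒] This fails: take r = 2. Certainly 2 ∣ 2, but 6 ∤ 2.

[⇐] Suppose 6 ∣ r and 11 ∣ r. Any common multiple of 6 and 11 is a multiple of their lcm; here gcd(6, 11) = 1, so lcm(6, 11) = 6·11 = 66, so 66 ∣ r. Since 2 ∣ 66, it follows that 2 ∣ r.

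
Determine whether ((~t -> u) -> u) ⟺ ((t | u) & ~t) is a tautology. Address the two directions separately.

(⇒) This fails. Under t = F, u = F, the left side is true but the right side is false.

(⇐) Assume the antecedent. If t is true, the antecedent cannot hold. If t is false, (~t -> u) -> u reduces to true regardless of the other variables. Either way (~t -> u) -> u holds.

Not equivalent: only (⇐) holds.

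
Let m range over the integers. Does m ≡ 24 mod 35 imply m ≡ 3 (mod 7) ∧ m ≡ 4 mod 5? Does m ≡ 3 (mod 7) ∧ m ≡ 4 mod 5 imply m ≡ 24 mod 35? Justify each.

Both directions hold; the statement is true.

[⇒] Suppose m ≡ 24 (mod 35); write m = 35j + 24. Since 7 ∣ 35, reducing mod 7 gives m ≡ 24 ≡ 3 (mod 7); since 5 ∣ 35, reducing mod 5 gives m ≡ 24 ≡ 4 (mod 5).

[⇐] Conversely, if m ≡ 3 (mod 7) and m ≡ 4 (mod 5), then by the Chinese remainder theorem m ≡ 24 (mod 35). This is exactly m ≡ 24 (mod 35).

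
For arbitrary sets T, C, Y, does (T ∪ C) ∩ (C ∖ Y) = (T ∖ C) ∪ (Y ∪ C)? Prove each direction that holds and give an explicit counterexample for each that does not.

Only the forward inclusion holds.

(⟸) This inclusion fails. Take T = {1}, C = ∅, Y = ∅; then 1 ∈ (T ∖ C) ∪ (Y ∪ C) but 1 ∉ (T ∪ C) ∩ (C ∖ Y).

(⟹) Let x ∈ (T ∪ C) ∩ (C ∖ Y). Then either x ∈ C and x ∉ T, Y; or x ∈ T ∩ C and x ∉ Y. In each case x ∈ (T ∖ C) ∪ (Y ∪ C), so (T ∪ C) ∩ (C ∖ Y) ⊆ (T ∖ C) ∪ (Y ∪ C).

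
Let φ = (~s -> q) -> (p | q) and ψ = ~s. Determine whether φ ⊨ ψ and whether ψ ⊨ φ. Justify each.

Forward direction. This fails. Under p = T, q = F, s = T, the left side is true but the right side is false.

Converse. Assume the antecedent. If p is true, (~s -> q) -> (p | q) reduces to true regardless of the other variables. If p is false, the antecedent forces (p = F, q = F, s = F) or (p = F, q = T, s = F), and (~s -> q) -> (p | q) holds there. Either way (~s -> q) -> (p | q) holds.

(⇒) fails; (⇐) holds.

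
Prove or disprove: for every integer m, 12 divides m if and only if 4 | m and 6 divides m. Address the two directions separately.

(→) If 12 ∣ m, write m = 12q. Since 12 = 3·4, m = 4·(3q), so 4 ∣ m; and since 12 = 2·6, m = 6·(2q), so 6 ∣ m.

(←) Suppose 4 ∣ m and 6 ∣ m. Any common multiple of 4 and 6 is a multiple of their lcm; here lcm(4, 6) = 4·6/gcd(4, 6) = 24/2 = 12, so 12 ∣ m.

Both implications hold.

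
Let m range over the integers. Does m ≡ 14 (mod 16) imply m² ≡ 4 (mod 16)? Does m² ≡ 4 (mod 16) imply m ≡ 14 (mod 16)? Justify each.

Only the forward direction holds.

[⇒] Suppose m ≡ 14 (mod 16). Write m = 16j + 14. Then (16j + 14)² = 256j² + 448j + 196 = 16(16j² + 28j + 12) + 4, so m² ≡ 4 (mod 16).

[⇐] This fails: take m = 2. Then 2² = 4 ≡ 4 (mod 16), yet 2 ≡ 2 (mod 16), not 14.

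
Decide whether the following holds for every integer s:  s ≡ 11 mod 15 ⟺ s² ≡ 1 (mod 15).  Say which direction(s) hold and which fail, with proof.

(⇒) holds; (⇐) fails.

(→) Suppose s ≡ 11 mod 15. Write s = 15j + 11. Then (15j + 11)² = 225j² + 330j + 121 = 15(15j² + 22j + 8) + 1, so s² ≡ 1 (mod 15).

(←) This fails: take s = 1. Then 1² = 1 ≡ 1 (mod 15), yet 1 ≡ 1 (mod 15), not 11.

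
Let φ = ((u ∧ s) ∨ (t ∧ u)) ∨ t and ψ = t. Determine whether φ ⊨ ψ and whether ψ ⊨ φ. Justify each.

(→) This fails. Under u = T, s = T, t = F, the left side is true but the right side is false.

(←) Assume the antecedent. If u is true, the antecedent forces (u = T, s = F, t = T) or (u = T, s = T, t = T), and ((u ∧ s) ∨ (t ∧ u)) ∨ t holds there. If u is false, the antecedent forces (u = F, s = F, t = T) or (u = F, s = T, t = T), and ((u ∧ s) ∨ (t ∧ u)) ∨ t holds there. Either way ((u ∧ s) ∨ (t ∧ u)) ∨ t holds.

The forward direction fails; the converse holds.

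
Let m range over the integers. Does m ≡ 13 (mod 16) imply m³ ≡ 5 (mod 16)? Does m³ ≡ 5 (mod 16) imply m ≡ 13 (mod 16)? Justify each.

The biconditional holds.

(←) Suppose m³ ≡ 5 (mod 16). The only residue r in {0, …, 15} with r³ ≡ 5 (mod 16) is r = 13, so m ≡ 13 (mod 16).

(→) Suppose m ≡ 13 (mod 16). Write m = 16j + 13. Then (16j + 13)³ = 4096j³ + 9984j² + 8112j + 2197 = 16(256j³ + 624j² + 507j + 137) + 5, so m³ ≡ 5 (mod 16).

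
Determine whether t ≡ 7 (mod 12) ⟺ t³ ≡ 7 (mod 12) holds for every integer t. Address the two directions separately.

Both directions hold; the statement is true.

[⇒] Suppose t ≡ 7 (mod 12). Write t = 12j + 7. Then (12j + 7)³ = 1728j³ + 3024j² + 1764j + 343 = 12(144j³ + 252j² + 147j + 28) + 7, so t³ ≡ 7 (mod 12).

[⇐] Conversely, suppose t³ ≡ 7 (mod 12). The only residue r in {0, …, 11} with r³ ≡ 7 (mod 12) is r = 7, so t ≡ 7 (mod 12).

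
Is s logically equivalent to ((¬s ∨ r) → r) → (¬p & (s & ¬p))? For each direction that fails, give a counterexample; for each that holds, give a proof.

(⟹) This fails. Under s = T, p = T, r = F, the left side is true but the right side is false.

(⟸) This fails. Under s = F, p = F, r = F, the left side is false but the right side is true.

Both directions fail.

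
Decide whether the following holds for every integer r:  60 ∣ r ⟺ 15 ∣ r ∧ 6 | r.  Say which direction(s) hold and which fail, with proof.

Only the forward implication holds.

(⟹) If 60 ∣ r, write r = 60q. Since 60 = 4·15, r = 15·(4q), so 15 ∣ r; and since 60 = 10·6, r = 6·(10q), so 6 ∣ r.

(⟸) This fails: take r = 30. Both 15 ∣ 30 and 6 ∣ 30, yet 30 is not a multiple of 60 (since 30 = 0·60 + 30), so 60 ∤ 30.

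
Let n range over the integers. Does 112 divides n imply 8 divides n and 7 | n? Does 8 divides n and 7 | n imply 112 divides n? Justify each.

(→) If 112 ∣ n, write n = 112q. Since 112 = 14·8, n = 8·(14q), so 8 ∣ n; and since 112 = 16·7, n = 7·(16q), so 7 ∣ n.

(←) This fails: take n = 56. Both 8 ∣ 56 and 7 ∣ 56, yet 56 is not a multiple of 112 (since 56 = 0·112 + 56), so 112 ∤ 56.

Only the forward direction holds.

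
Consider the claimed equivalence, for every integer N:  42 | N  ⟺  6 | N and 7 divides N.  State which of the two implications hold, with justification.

[⇒] If 42 ∣ N, write N = 42q. Since 42 = 7·6, N = 6·(7q), so 6 ∣ N; and since 42 = 6·7, N = 7·(6q), so 7 ∣ N.

[⇐] Suppose 6 ∣ N and 7 ∣ N. Any common multiple of 6 and 7 is a multiple of their lcm; here gcd(6, 7) = 1, so lcm(6, 7) = 6·7 = 42, so 42 ∣ N.

Both directions hold.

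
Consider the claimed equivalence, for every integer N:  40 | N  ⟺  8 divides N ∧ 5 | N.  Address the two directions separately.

Both implications hold.

Forward direction. If 40 ∣ N, write N = 40q. Since 40 = 5·8, N = 8·(5q), so 8 ∣ N; and since 40 = 8·5, N = 5·(8q), so 5 ∣ N.

Converse. Suppose 8 ∣ N and 5 ∣ N. Any common multiple of 8 and 5 is a multiple of their lcm; here gcd(8, 5) = 1, so lcm(8, 5) = 8·5 = 40, so 40 ∣ N.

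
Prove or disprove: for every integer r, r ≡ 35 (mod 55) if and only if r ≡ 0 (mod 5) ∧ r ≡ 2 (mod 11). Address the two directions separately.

The biconditional holds.

(⇒) Suppose r ≡ 35 (mod 55); write r = 55j + 35. Since 5 ∣ 55, reducing mod 5 gives r ≡ 35 ≡ 0 (mod 5); since 11 ∣ 55, reducing mod 11 gives r ≡ 35 ≡ 2 (mod 11).

(⇐) Conversely, if r ≡ 0 (mod 5) and r ≡ 2 (mod 11), then by the Chinese remainder theorem r ≡ 35 (mod 55). This is exactly r ≡ 35 (mod 55).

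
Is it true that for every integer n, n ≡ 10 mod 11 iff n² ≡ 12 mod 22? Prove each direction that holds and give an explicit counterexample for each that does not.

(→) This fails: take n = 21. Then 21 ≡ 10 (mod 11), but 21² = 441 ≡ 1 (mod 22), not 12.

(←) This fails: take n = 12. Then 12² = 144 ≡ 12 (mod 22), yet 12 ≡ 1 (mod 11), not 10.

Neither direction holds.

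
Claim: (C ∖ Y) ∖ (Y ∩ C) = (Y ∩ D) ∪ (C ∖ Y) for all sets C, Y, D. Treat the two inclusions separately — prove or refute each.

Only the forward inclusion holds.

(⟹) Let x ∈ (C ∖ Y) ∖ (Y ∩ C). Then either x ∈ C and x ∉ Y, D; or x ∈ C ∩ D and x ∉ Y. In each case x ∈ (Y ∩ D) ∪ (C ∖ Y), so (C ∖ Y) ∖ (Y ∩ C) ⊆ (Y ∩ D) ∪ (C ∖ Y).

(⟸) This inclusion fails. Take C = ∅, Y = {1}, D = {1}; then 1 ∈ (Y ∩ D) ∪ (C ∖ Y) but 1 ∉ (C ∖ Y) ∖ (Y ∩ C).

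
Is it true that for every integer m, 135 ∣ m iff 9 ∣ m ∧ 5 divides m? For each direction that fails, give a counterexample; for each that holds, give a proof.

(←) This fails: take m = 45. Both 9 ∣ 45 and 5 ∣ 45, yet 45 is not a multiple of 135 (since 45 = 0·135 + 45), so 135 ∤ 45.

(→) If 135 ∣ m, write m = 135q. Since 135 = 15·9, m = 9·(15q), so 9 ∣ m; and since 135 = 27·5, m = 5·(27q), so 5 ∣ m.

Not equivalent: only (⇒) holds.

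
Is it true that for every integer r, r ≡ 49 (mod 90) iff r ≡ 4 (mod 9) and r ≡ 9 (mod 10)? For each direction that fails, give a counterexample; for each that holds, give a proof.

Both implications hold.

(⟸) If r ≡ 4 (mod 9) and r ≡ 9 (mod 10), then by the Chinese remainder theorem r ≡ 49 (mod 90). This is exactly r ≡ 49 (mod 90).

(⟹) Suppose r ≡ 49 (mod 90); write r = 90j + 49. Since 9 ∣ 90, reducing mod 9 gives r ≡ 49 ≡ 4 (mod 9); since 10 ∣ 90, reducing mod 10 gives r ≡ 49 ≡ 9 (mod 10).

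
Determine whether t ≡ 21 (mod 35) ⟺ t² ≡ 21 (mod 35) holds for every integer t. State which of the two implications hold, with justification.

(⟹) Suppose t ≡ 21 (mod 35). Write t = 35j + 21. Then (35j + 21)² = 1225j² + 1470j + 441 = 35(35j² + 42j + 12) + 21, so t² ≡ 21 (mod 35).

(⟸) This fails: take t = 14. Then 14² = 196 ≡ 21 (mod 35), yet 14 ≡ 14 (mod 35), not 21.

Only the forward direction holds.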